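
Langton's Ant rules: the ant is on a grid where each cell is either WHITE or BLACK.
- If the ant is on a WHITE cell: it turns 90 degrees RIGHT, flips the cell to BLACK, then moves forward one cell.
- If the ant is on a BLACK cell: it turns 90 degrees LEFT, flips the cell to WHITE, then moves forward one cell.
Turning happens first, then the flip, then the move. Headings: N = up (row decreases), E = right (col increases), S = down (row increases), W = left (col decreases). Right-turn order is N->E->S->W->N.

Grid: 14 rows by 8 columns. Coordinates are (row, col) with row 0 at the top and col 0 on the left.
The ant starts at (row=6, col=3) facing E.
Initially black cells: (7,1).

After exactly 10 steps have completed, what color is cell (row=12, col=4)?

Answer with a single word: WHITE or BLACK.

Step 1: on WHITE (6,3): turn R to S, flip to black, move to (7,3). |black|=2
Step 2: on WHITE (7,3): turn R to W, flip to black, move to (7,2). |black|=3
Step 3: on WHITE (7,2): turn R to N, flip to black, move to (6,2). |black|=4
Step 4: on WHITE (6,2): turn R to E, flip to black, move to (6,3). |black|=5
Step 5: on BLACK (6,3): turn L to N, flip to white, move to (5,3). |black|=4
Step 6: on WHITE (5,3): turn R to E, flip to black, move to (5,4). |black|=5
Step 7: on WHITE (5,4): turn R to S, flip to black, move to (6,4). |black|=6
Step 8: on WHITE (6,4): turn R to W, flip to black, move to (6,3). |black|=7
Step 9: on WHITE (6,3): turn R to N, flip to black, move to (5,3). |black|=8
Step 10: on BLACK (5,3): turn L to W, flip to white, move to (5,2). |black|=7

Answer: WHITE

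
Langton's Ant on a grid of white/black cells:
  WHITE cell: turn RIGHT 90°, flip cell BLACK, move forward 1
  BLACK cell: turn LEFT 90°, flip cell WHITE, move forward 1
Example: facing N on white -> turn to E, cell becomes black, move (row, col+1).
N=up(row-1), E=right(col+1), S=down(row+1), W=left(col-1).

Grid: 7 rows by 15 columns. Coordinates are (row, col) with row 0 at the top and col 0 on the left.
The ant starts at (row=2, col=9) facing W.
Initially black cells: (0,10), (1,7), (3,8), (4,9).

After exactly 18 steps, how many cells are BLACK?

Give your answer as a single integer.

Step 1: on WHITE (2,9): turn R to N, flip to black, move to (1,9). |black|=5
Step 2: on WHITE (1,9): turn R to E, flip to black, move to (1,10). |black|=6
Step 3: on WHITE (1,10): turn R to S, flip to black, move to (2,10). |black|=7
Step 4: on WHITE (2,10): turn R to W, flip to black, move to (2,9). |black|=8
Step 5: on BLACK (2,9): turn L to S, flip to white, move to (3,9). |black|=7
Step 6: on WHITE (3,9): turn R to W, flip to black, move to (3,8). |black|=8
Step 7: on BLACK (3,8): turn L to S, flip to white, move to (4,8). |black|=7
Step 8: on WHITE (4,8): turn R to W, flip to black, move to (4,7). |black|=8
Step 9: on WHITE (4,7): turn R to N, flip to black, move to (3,7). |black|=9
Step 10: on WHITE (3,7): turn R to E, flip to black, move to (3,8). |black|=10
Step 11: on WHITE (3,8): turn R to S, flip to black, move to (4,8). |black|=11
Step 12: on BLACK (4,8): turn L to E, flip to white, move to (4,9). |black|=10
Step 13: on BLACK (4,9): turn L to N, flip to white, move to (3,9). |black|=9
Step 14: on BLACK (3,9): turn L to W, flip to white, move to (3,8). |black|=8
Step 15: on BLACK (3,8): turn L to S, flip to white, move to (4,8). |black|=7
Step 16: on WHITE (4,8): turn R to W, flip to black, move to (4,7). |black|=8
Step 17: on BLACK (4,7): turn L to S, flip to white, move to (5,7). |black|=7
Step 18: on WHITE (5,7): turn R to W, flip to black, move to (5,6). |black|=8

Answer: 8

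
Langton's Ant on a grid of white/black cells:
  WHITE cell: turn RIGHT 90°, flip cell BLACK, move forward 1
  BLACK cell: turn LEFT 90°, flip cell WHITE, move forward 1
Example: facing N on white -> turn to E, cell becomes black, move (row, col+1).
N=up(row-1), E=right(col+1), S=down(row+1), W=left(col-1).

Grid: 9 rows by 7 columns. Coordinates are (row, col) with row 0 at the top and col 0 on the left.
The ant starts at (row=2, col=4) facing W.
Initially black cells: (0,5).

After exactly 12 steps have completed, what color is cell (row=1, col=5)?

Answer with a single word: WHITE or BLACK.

Step 1: on WHITE (2,4): turn R to N, flip to black, move to (1,4). |black|=2
Step 2: on WHITE (1,4): turn R to E, flip to black, move to (1,5). |black|=3
Step 3: on WHITE (1,5): turn R to S, flip to black, move to (2,5). |black|=4
Step 4: on WHITE (2,5): turn R to W, flip to black, move to (2,4). |black|=5
Step 5: on BLACK (2,4): turn L to S, flip to white, move to (3,4). |black|=4
Step 6: on WHITE (3,4): turn R to W, flip to black, move to (3,3). |black|=5
Step 7: on WHITE (3,3): turn R to N, flip to black, move to (2,3). |black|=6
Step 8: on WHITE (2,3): turn R to E, flip to black, move to (2,4). |black|=7
Step 9: on WHITE (2,4): turn R to S, flip to black, move to (3,4). |black|=8
Step 10: on BLACK (3,4): turn L to E, flip to white, move to (3,5). |black|=7
Step 11: on WHITE (3,5): turn R to S, flip to black, move to (4,5). |black|=8
Step 12: on WHITE (4,5): turn R to W, flip to black, move to (4,4). |black|=9

Answer: BLACK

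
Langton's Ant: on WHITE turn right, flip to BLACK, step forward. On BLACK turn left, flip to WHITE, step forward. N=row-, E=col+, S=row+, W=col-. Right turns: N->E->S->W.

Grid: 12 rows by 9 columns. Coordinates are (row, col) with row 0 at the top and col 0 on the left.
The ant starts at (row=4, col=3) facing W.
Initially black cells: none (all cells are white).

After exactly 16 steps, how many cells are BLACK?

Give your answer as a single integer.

Answer: 8

Derivation:
Step 1: on WHITE (4,3): turn R to N, flip to black, move to (3,3). |black|=1
Step 2: on WHITE (3,3): turn R to E, flip to black, move to (3,4). |black|=2
Step 3: on WHITE (3,4): turn R to S, flip to black, move to (4,4). |black|=3
Step 4: on WHITE (4,4): turn R to W, flip to black, move to (4,3). |black|=4
Step 5: on BLACK (4,3): turn L to S, flip to white, move to (5,3). |black|=3
Step 6: on WHITE (5,3): turn R to W, flip to black, move to (5,2). |black|=4
Step 7: on WHITE (5,2): turn R to N, flip to black, move to (4,2). |black|=5
Step 8: on WHITE (4,2): turn R to E, flip to black, move to (4,3). |black|=6
Step 9: on WHITE (4,3): turn R to S, flip to black, move to (5,3). |black|=7
Step 10: on BLACK (5,3): turn L to E, flip to white, move to (5,4). |black|=6
Step 11: on WHITE (5,4): turn R to S, flip to black, move to (6,4). |black|=7
Step 12: on WHITE (6,4): turn R to W, flip to black, move to (6,3). |black|=8
Step 13: on WHITE (6,3): turn R to N, flip to black, move to (5,3). |black|=9
Step 14: on WHITE (5,3): turn R to E, flip to black, move to (5,4). |black|=10
Step 15: on BLACK (5,4): turn L to N, flip to white, move to (4,4). |black|=9
Step 16: on BLACK (4,4): turn L to W, flip to white, move to (4,3). |black|=8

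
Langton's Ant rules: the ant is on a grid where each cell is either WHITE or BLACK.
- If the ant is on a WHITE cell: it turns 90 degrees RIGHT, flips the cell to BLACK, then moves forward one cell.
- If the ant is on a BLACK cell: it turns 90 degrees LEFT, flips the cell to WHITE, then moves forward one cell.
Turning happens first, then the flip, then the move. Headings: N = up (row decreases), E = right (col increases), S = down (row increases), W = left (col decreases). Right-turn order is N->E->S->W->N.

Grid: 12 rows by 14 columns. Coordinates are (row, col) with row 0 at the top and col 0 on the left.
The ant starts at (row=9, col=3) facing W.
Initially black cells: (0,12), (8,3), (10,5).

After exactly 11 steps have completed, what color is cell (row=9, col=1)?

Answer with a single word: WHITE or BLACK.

Step 1: on WHITE (9,3): turn R to N, flip to black, move to (8,3). |black|=4
Step 2: on BLACK (8,3): turn L to W, flip to white, move to (8,2). |black|=3
Step 3: on WHITE (8,2): turn R to N, flip to black, move to (7,2). |black|=4
Step 4: on WHITE (7,2): turn R to E, flip to black, move to (7,3). |black|=5
Step 5: on WHITE (7,3): turn R to S, flip to black, move to (8,3). |black|=6
Step 6: on WHITE (8,3): turn R to W, flip to black, move to (8,2). |black|=7
Step 7: on BLACK (8,2): turn L to S, flip to white, move to (9,2). |black|=6
Step 8: on WHITE (9,2): turn R to W, flip to black, move to (9,1). |black|=7
Step 9: on WHITE (9,1): turn R to N, flip to black, move to (8,1). |black|=8
Step 10: on WHITE (8,1): turn R to E, flip to black, move to (8,2). |black|=9
Step 11: on WHITE (8,2): turn R to S, flip to black, move to (9,2). |black|=10

Answer: BLACK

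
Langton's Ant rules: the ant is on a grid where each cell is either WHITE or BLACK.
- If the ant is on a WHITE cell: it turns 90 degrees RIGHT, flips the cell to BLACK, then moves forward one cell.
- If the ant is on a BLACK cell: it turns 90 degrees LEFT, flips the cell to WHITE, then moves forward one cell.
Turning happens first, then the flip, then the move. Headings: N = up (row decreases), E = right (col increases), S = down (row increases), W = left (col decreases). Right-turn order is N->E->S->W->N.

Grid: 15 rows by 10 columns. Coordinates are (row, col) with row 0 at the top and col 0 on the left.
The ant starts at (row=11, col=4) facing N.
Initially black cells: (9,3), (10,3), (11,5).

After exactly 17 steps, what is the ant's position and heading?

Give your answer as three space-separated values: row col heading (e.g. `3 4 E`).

Answer: 9 3 W

Derivation:
Step 1: on WHITE (11,4): turn R to E, flip to black, move to (11,5). |black|=4
Step 2: on BLACK (11,5): turn L to N, flip to white, move to (10,5). |black|=3
Step 3: on WHITE (10,5): turn R to E, flip to black, move to (10,6). |black|=4
Step 4: on WHITE (10,6): turn R to S, flip to black, move to (11,6). |black|=5
Step 5: on WHITE (11,6): turn R to W, flip to black, move to (11,5). |black|=6
Step 6: on WHITE (11,5): turn R to N, flip to black, move to (10,5). |black|=7
Step 7: on BLACK (10,5): turn L to W, flip to white, move to (10,4). |black|=6
Step 8: on WHITE (10,4): turn R to N, flip to black, move to (9,4). |black|=7
Step 9: on WHITE (9,4): turn R to E, flip to black, move to (9,5). |black|=8
Step 10: on WHITE (9,5): turn R to S, flip to black, move to (10,5). |black|=9
Step 11: on WHITE (10,5): turn R to W, flip to black, move to (10,4). |black|=10
Step 12: on BLACK (10,4): turn L to S, flip to white, move to (11,4). |black|=9
Step 13: on BLACK (11,4): turn L to E, flip to white, move to (11,5). |black|=8
Step 14: on BLACK (11,5): turn L to N, flip to white, move to (10,5). |black|=7
Step 15: on BLACK (10,5): turn L to W, flip to white, move to (10,4). |black|=6
Step 16: on WHITE (10,4): turn R to N, flip to black, move to (9,4). |black|=7
Step 17: on BLACK (9,4): turn L to W, flip to white, move to (9,3). |black|=6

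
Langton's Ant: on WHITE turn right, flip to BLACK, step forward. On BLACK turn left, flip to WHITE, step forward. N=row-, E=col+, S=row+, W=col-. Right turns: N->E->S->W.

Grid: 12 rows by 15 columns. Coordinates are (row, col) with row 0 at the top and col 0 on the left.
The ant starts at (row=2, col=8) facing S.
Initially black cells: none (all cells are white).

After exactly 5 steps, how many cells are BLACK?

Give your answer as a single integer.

Step 1: on WHITE (2,8): turn R to W, flip to black, move to (2,7). |black|=1
Step 2: on WHITE (2,7): turn R to N, flip to black, move to (1,7). |black|=2
Step 3: on WHITE (1,7): turn R to E, flip to black, move to (1,8). |black|=3
Step 4: on WHITE (1,8): turn R to S, flip to black, move to (2,8). |black|=4
Step 5: on BLACK (2,8): turn L to E, flip to white, move to (2,9). |black|=3

Answer: 3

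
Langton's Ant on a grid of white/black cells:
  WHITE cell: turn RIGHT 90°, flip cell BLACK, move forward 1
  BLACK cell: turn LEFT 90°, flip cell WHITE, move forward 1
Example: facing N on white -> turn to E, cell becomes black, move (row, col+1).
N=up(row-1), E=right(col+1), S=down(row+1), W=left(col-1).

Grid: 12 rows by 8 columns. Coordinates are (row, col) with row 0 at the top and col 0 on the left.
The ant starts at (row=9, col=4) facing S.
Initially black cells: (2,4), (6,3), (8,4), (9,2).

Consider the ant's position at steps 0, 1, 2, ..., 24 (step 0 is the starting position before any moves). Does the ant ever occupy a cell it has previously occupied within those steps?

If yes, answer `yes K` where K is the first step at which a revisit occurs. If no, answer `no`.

Step 1: on WHITE (9,4): turn R to W, flip to black, move to (9,3). |black|=5 — new cell
Step 2: on WHITE (9,3): turn R to N, flip to black, move to (8,3). |black|=6 — new cell
Step 3: on WHITE (8,3): turn R to E, flip to black, move to (8,4). |black|=7 — new cell
Step 4: on BLACK (8,4): turn L to N, flip to white, move to (7,4). |black|=6 — new cell
Step 5: on WHITE (7,4): turn R to E, flip to black, move to (7,5). |black|=7 — new cell
Step 6: on WHITE (7,5): turn R to S, flip to black, move to (8,5). |black|=8 — new cell
Step 7: on WHITE (8,5): turn R to W, flip to black, move to (8,4). |black|=9 — REVISIT

Answer: yes 7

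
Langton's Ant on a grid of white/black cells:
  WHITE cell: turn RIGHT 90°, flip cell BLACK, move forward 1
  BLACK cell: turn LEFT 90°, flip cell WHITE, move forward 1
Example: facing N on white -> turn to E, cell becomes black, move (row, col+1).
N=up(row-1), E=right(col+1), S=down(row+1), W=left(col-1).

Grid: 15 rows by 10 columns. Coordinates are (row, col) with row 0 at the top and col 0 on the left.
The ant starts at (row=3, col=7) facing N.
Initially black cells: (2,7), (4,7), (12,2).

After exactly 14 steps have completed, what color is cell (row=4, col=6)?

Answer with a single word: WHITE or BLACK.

Step 1: on WHITE (3,7): turn R to E, flip to black, move to (3,8). |black|=4
Step 2: on WHITE (3,8): turn R to S, flip to black, move to (4,8). |black|=5
Step 3: on WHITE (4,8): turn R to W, flip to black, move to (4,7). |black|=6
Step 4: on BLACK (4,7): turn L to S, flip to white, move to (5,7). |black|=5
Step 5: on WHITE (5,7): turn R to W, flip to black, move to (5,6). |black|=6
Step 6: on WHITE (5,6): turn R to N, flip to black, move to (4,6). |black|=7
Step 7: on WHITE (4,6): turn R to E, flip to black, move to (4,7). |black|=8
Step 8: on WHITE (4,7): turn R to S, flip to black, move to (5,7). |black|=9
Step 9: on BLACK (5,7): turn L to E, flip to white, move to (5,8). |black|=8
Step 10: on WHITE (5,8): turn R to S, flip to black, move to (6,8). |black|=9
Step 11: on WHITE (6,8): turn R to W, flip to black, move to (6,7). |black|=10
Step 12: on WHITE (6,7): turn R to N, flip to black, move to (5,7). |black|=11
Step 13: on WHITE (5,7): turn R to E, flip to black, move to (5,8). |black|=12
Step 14: on BLACK (5,8): turn L to N, flip to white, move to (4,8). |black|=11

Answer: BLACK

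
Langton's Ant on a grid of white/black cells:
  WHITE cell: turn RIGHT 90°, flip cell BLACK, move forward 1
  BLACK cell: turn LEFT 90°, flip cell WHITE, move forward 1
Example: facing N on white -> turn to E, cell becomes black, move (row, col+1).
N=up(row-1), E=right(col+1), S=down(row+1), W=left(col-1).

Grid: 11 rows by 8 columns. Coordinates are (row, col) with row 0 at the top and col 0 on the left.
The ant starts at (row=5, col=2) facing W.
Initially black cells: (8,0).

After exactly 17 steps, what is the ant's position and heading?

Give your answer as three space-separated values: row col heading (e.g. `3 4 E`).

Step 1: on WHITE (5,2): turn R to N, flip to black, move to (4,2). |black|=2
Step 2: on WHITE (4,2): turn R to E, flip to black, move to (4,3). |black|=3
Step 3: on WHITE (4,3): turn R to S, flip to black, move to (5,3). |black|=4
Step 4: on WHITE (5,3): turn R to W, flip to black, move to (5,2). |black|=5
Step 5: on BLACK (5,2): turn L to S, flip to white, move to (6,2). |black|=4
Step 6: on WHITE (6,2): turn R to W, flip to black, move to (6,1). |black|=5
Step 7: on WHITE (6,1): turn R to N, flip to black, move to (5,1). |black|=6
Step 8: on WHITE (5,1): turn R to E, flip to black, move to (5,2). |black|=7
Step 9: on WHITE (5,2): turn R to S, flip to black, move to (6,2). |black|=8
Step 10: on BLACK (6,2): turn L to E, flip to white, move to (6,3). |black|=7
Step 11: on WHITE (6,3): turn R to S, flip to black, move to (7,3). |black|=8
Step 12: on WHITE (7,3): turn R to W, flip to black, move to (7,2). |black|=9
Step 13: on WHITE (7,2): turn R to N, flip to black, move to (6,2). |black|=10
Step 14: on WHITE (6,2): turn R to E, flip to black, move to (6,3). |black|=11
Step 15: on BLACK (6,3): turn L to N, flip to white, move to (5,3). |black|=10
Step 16: on BLACK (5,3): turn L to W, flip to white, move to (5,2). |black|=9
Step 17: on BLACK (5,2): turn L to S, flip to white, move to (6,2). |black|=8

Answer: 6 2 S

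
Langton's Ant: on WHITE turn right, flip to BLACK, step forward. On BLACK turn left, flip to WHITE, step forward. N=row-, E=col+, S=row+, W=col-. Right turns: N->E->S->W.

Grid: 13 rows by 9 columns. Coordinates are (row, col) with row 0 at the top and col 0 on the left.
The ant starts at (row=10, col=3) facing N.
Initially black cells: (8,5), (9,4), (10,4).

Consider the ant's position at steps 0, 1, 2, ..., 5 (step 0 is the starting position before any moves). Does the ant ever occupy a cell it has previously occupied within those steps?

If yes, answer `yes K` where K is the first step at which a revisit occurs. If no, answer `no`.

Answer: no

Derivation:
Step 1: on WHITE (10,3): turn R to E, flip to black, move to (10,4). |black|=4 — new cell
Step 2: on BLACK (10,4): turn L to N, flip to white, move to (9,4). |black|=3 — new cell
Step 3: on BLACK (9,4): turn L to W, flip to white, move to (9,3). |black|=2 — new cell
Step 4: on WHITE (9,3): turn R to N, flip to black, move to (8,3). |black|=3 — new cell
Step 5: on WHITE (8,3): turn R to E, flip to black, move to (8,4). |black|=4 — new cell
No revisit within 5 steps.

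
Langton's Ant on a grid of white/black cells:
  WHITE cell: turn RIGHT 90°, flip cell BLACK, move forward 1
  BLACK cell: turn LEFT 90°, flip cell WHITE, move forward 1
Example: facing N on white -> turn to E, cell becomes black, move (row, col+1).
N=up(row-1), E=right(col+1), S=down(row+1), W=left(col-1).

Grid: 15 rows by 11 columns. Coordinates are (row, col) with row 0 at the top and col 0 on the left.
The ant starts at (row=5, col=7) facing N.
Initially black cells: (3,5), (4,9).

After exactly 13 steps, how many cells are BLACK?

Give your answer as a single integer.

Answer: 11

Derivation:
Step 1: on WHITE (5,7): turn R to E, flip to black, move to (5,8). |black|=3
Step 2: on WHITE (5,8): turn R to S, flip to black, move to (6,8). |black|=4
Step 3: on WHITE (6,8): turn R to W, flip to black, move to (6,7). |black|=5
Step 4: on WHITE (6,7): turn R to N, flip to black, move to (5,7). |black|=6
Step 5: on BLACK (5,7): turn L to W, flip to white, move to (5,6). |black|=5
Step 6: on WHITE (5,6): turn R to N, flip to black, move to (4,6). |black|=6
Step 7: on WHITE (4,6): turn R to E, flip to black, move to (4,7). |black|=7
Step 8: on WHITE (4,7): turn R to S, flip to black, move to (5,7). |black|=8
Step 9: on WHITE (5,7): turn R to W, flip to black, move to (5,6). |black|=9
Step 10: on BLACK (5,6): turn L to S, flip to white, move to (6,6). |black|=8
Step 11: on WHITE (6,6): turn R to W, flip to black, move to (6,5). |black|=9
Step 12: on WHITE (6,5): turn R to N, flip to black, move to (5,5). |black|=10
Step 13: on WHITE (5,5): turn R to E, flip to black, move to (5,6). |black|=11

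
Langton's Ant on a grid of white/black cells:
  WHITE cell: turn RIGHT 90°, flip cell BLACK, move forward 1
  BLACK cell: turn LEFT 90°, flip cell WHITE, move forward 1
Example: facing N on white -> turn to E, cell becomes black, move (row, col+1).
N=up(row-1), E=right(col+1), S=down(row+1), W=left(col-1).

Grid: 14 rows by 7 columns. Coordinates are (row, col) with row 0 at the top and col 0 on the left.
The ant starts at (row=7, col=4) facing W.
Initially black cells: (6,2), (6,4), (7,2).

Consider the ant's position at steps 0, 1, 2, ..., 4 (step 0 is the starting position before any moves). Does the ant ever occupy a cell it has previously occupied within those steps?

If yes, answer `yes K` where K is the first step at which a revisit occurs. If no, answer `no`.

Answer: no

Derivation:
Step 1: on WHITE (7,4): turn R to N, flip to black, move to (6,4). |black|=4 — new cell
Step 2: on BLACK (6,4): turn L to W, flip to white, move to (6,3). |black|=3 — new cell
Step 3: on WHITE (6,3): turn R to N, flip to black, move to (5,3). |black|=4 — new cell
Step 4: on WHITE (5,3): turn R to E, flip to black, move to (5,4). |black|=5 — new cell
No revisit within 4 steps.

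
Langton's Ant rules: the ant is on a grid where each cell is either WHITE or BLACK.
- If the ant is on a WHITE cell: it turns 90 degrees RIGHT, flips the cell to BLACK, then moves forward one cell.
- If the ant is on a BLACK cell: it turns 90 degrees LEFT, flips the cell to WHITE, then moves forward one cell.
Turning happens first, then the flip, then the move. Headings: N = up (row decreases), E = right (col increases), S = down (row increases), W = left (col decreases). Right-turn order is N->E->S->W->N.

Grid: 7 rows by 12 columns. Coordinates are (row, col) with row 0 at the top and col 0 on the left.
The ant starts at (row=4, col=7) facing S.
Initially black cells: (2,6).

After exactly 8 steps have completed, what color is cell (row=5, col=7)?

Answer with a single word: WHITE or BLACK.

Answer: BLACK

Derivation:
Step 1: on WHITE (4,7): turn R to W, flip to black, move to (4,6). |black|=2
Step 2: on WHITE (4,6): turn R to N, flip to black, move to (3,6). |black|=3
Step 3: on WHITE (3,6): turn R to E, flip to black, move to (3,7). |black|=4
Step 4: on WHITE (3,7): turn R to S, flip to black, move to (4,7). |black|=5
Step 5: on BLACK (4,7): turn L to E, flip to white, move to (4,8). |black|=4
Step 6: on WHITE (4,8): turn R to S, flip to black, move to (5,8). |black|=5
Step 7: on WHITE (5,8): turn R to W, flip to black, move to (5,7). |black|=6
Step 8: on WHITE (5,7): turn R to N, flip to black, move to (4,7). |black|=7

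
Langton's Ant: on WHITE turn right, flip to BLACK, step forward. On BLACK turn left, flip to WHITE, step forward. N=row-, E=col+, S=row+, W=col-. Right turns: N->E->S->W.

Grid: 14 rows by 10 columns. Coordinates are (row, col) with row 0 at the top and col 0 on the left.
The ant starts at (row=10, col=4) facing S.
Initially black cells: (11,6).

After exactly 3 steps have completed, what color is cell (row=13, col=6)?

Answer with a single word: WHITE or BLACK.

Answer: WHITE

Derivation:
Step 1: on WHITE (10,4): turn R to W, flip to black, move to (10,3). |black|=2
Step 2: on WHITE (10,3): turn R to N, flip to black, move to (9,3). |black|=3
Step 3: on WHITE (9,3): turn R to E, flip to black, move to (9,4). |black|=4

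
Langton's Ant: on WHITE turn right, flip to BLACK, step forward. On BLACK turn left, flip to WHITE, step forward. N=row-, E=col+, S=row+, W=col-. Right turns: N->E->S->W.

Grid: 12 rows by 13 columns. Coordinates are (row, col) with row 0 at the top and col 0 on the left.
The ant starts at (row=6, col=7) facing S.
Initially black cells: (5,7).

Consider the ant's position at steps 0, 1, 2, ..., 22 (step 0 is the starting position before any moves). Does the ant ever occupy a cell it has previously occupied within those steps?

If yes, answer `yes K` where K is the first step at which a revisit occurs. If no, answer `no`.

Step 1: on WHITE (6,7): turn R to W, flip to black, move to (6,6). |black|=2 — new cell
Step 2: on WHITE (6,6): turn R to N, flip to black, move to (5,6). |black|=3 — new cell
Step 3: on WHITE (5,6): turn R to E, flip to black, move to (5,7). |black|=4 — new cell
Step 4: on BLACK (5,7): turn L to N, flip to white, move to (4,7). |black|=3 — new cell
Step 5: on WHITE (4,7): turn R to E, flip to black, move to (4,8). |black|=4 — new cell
Step 6: on WHITE (4,8): turn R to S, flip to black, move to (5,8). |black|=5 — new cell
Step 7: on WHITE (5,8): turn R to W, flip to black, move to (5,7). |black|=6 — REVISIT

Answer: yes 7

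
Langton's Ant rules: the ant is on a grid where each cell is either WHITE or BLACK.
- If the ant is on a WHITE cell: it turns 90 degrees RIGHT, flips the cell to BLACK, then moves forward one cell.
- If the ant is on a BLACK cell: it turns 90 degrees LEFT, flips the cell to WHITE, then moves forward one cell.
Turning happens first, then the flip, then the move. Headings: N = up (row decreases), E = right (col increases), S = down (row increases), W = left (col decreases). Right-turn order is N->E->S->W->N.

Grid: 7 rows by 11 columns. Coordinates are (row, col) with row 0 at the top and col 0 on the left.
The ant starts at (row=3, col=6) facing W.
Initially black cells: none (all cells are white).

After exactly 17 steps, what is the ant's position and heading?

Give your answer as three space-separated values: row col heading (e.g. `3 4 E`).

Step 1: on WHITE (3,6): turn R to N, flip to black, move to (2,6). |black|=1
Step 2: on WHITE (2,6): turn R to E, flip to black, move to (2,7). |black|=2
Step 3: on WHITE (2,7): turn R to S, flip to black, move to (3,7). |black|=3
Step 4: on WHITE (3,7): turn R to W, flip to black, move to (3,6). |black|=4
Step 5: on BLACK (3,6): turn L to S, flip to white, move to (4,6). |black|=3
Step 6: on WHITE (4,6): turn R to W, flip to black, move to (4,5). |black|=4
Step 7: on WHITE (4,5): turn R to N, flip to black, move to (3,5). |black|=5
Step 8: on WHITE (3,5): turn R to E, flip to black, move to (3,6). |black|=6
Step 9: on WHITE (3,6): turn R to S, flip to black, move to (4,6). |black|=7
Step 10: on BLACK (4,6): turn L to E, flip to white, move to (4,7). |black|=6
Step 11: on WHITE (4,7): turn R to S, flip to black, move to (5,7). |black|=7
Step 12: on WHITE (5,7): turn R to W, flip to black, move to (5,6). |black|=8
Step 13: on WHITE (5,6): turn R to N, flip to black, move to (4,6). |black|=9
Step 14: on WHITE (4,6): turn R to E, flip to black, move to (4,7). |black|=10
Step 15: on BLACK (4,7): turn L to N, flip to white, move to (3,7). |black|=9
Step 16: on BLACK (3,7): turn L to W, flip to white, move to (3,6). |black|=8
Step 17: on BLACK (3,6): turn L to S, flip to white, move to (4,6). |black|=7

Answer: 4 6 S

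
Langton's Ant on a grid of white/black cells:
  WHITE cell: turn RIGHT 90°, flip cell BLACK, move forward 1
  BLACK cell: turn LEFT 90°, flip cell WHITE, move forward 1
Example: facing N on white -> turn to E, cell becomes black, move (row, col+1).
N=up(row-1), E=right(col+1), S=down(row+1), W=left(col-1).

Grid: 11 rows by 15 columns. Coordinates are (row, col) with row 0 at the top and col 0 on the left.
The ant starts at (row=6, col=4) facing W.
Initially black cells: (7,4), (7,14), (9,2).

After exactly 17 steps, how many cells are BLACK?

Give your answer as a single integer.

Answer: 10

Derivation:
Step 1: on WHITE (6,4): turn R to N, flip to black, move to (5,4). |black|=4
Step 2: on WHITE (5,4): turn R to E, flip to black, move to (5,5). |black|=5
Step 3: on WHITE (5,5): turn R to S, flip to black, move to (6,5). |black|=6
Step 4: on WHITE (6,5): turn R to W, flip to black, move to (6,4). |black|=7
Step 5: on BLACK (6,4): turn L to S, flip to white, move to (7,4). |black|=6
Step 6: on BLACK (7,4): turn L to E, flip to white, move to (7,5). |black|=5
Step 7: on WHITE (7,5): turn R to S, flip to black, move to (8,5). |black|=6
Step 8: on WHITE (8,5): turn R to W, flip to black, move to (8,4). |black|=7
Step 9: on WHITE (8,4): turn R to N, flip to black, move to (7,4). |black|=8
Step 10: on WHITE (7,4): turn R to E, flip to black, move to (7,5). |black|=9
Step 11: on BLACK (7,5): turn L to N, flip to white, move to (6,5). |black|=8
Step 12: on BLACK (6,5): turn L to W, flip to white, move to (6,4). |black|=7
Step 13: on WHITE (6,4): turn R to N, flip to black, move to (5,4). |black|=8
Step 14: on BLACK (5,4): turn L to W, flip to white, move to (5,3). |black|=7
Step 15: on WHITE (5,3): turn R to N, flip to black, move to (4,3). |black|=8
Step 16: on WHITE (4,3): turn R to E, flip to black, move to (4,4). |black|=9
Step 17: on WHITE (4,4): turn R to S, flip to black, move to (5,4). |black|=10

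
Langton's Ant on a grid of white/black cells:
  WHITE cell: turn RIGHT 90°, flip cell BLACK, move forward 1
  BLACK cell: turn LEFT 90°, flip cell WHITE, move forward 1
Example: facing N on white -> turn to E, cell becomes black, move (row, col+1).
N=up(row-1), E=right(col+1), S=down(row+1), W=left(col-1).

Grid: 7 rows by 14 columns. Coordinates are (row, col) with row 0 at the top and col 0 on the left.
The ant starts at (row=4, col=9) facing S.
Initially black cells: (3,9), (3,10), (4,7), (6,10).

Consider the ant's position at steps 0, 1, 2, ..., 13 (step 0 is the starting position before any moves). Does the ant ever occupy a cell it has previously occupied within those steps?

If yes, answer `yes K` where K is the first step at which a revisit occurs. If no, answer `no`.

Answer: yes 10

Derivation:
Step 1: on WHITE (4,9): turn R to W, flip to black, move to (4,8). |black|=5 — new cell
Step 2: on WHITE (4,8): turn R to N, flip to black, move to (3,8). |black|=6 — new cell
Step 3: on WHITE (3,8): turn R to E, flip to black, move to (3,9). |black|=7 — new cell
Step 4: on BLACK (3,9): turn L to N, flip to white, move to (2,9). |black|=6 — new cell
Step 5: on WHITE (2,9): turn R to E, flip to black, move to (2,10). |black|=7 — new cell
Step 6: on WHITE (2,10): turn R to S, flip to black, move to (3,10). |black|=8 — new cell
Step 7: on BLACK (3,10): turn L to E, flip to white, move to (3,11). |black|=7 — new cell
Step 8: on WHITE (3,11): turn R to S, flip to black, move to (4,11). |black|=8 — new cell
Step 9: on WHITE (4,11): turn R to W, flip to black, move to (4,10). |black|=9 — new cell
Step 10: on WHITE (4,10): turn R to N, flip to black, move to (3,10). |black|=10 — REVISIT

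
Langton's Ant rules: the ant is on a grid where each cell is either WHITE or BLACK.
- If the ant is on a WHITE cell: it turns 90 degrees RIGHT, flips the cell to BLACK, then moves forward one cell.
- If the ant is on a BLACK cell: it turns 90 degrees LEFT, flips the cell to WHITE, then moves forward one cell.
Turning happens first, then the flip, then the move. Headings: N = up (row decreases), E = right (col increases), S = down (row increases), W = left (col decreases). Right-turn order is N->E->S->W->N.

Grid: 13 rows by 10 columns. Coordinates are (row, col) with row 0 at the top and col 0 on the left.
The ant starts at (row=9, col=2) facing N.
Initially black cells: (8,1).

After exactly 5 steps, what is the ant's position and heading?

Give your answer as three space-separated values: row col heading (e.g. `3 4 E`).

Step 1: on WHITE (9,2): turn R to E, flip to black, move to (9,3). |black|=2
Step 2: on WHITE (9,3): turn R to S, flip to black, move to (10,3). |black|=3
Step 3: on WHITE (10,3): turn R to W, flip to black, move to (10,2). |black|=4
Step 4: on WHITE (10,2): turn R to N, flip to black, move to (9,2). |black|=5
Step 5: on BLACK (9,2): turn L to W, flip to white, move to (9,1). |black|=4

Answer: 9 1 W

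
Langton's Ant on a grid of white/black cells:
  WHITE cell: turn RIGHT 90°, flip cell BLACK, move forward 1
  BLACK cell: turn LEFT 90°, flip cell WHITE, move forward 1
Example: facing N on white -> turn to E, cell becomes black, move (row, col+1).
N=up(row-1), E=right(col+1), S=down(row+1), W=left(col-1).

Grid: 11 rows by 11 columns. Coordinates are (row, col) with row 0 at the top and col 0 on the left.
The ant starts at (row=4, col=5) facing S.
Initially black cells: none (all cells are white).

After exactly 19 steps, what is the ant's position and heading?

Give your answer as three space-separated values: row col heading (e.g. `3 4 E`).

Answer: 3 7 E

Derivation:
Step 1: on WHITE (4,5): turn R to W, flip to black, move to (4,4). |black|=1
Step 2: on WHITE (4,4): turn R to N, flip to black, move to (3,4). |black|=2
Step 3: on WHITE (3,4): turn R to E, flip to black, move to (3,5). |black|=3
Step 4: on WHITE (3,5): turn R to S, flip to black, move to (4,5). |black|=4
Step 5: on BLACK (4,5): turn L to E, flip to white, move to (4,6). |black|=3
Step 6: on WHITE (4,6): turn R to S, flip to black, move to (5,6). |black|=4
Step 7: on WHITE (5,6): turn R to W, flip to black, move to (5,5). |black|=5
Step 8: on WHITE (5,5): turn R to N, flip to black, move to (4,5). |black|=6
Step 9: on WHITE (4,5): turn R to E, flip to black, move to (4,6). |black|=7
Step 10: on BLACK (4,6): turn L to N, flip to white, move to (3,6). |black|=6
Step 11: on WHITE (3,6): turn R to E, flip to black, move to (3,7). |black|=7
Step 12: on WHITE (3,7): turn R to S, flip to black, move to (4,7). |black|=8
Step 13: on WHITE (4,7): turn R to W, flip to black, move to (4,6). |black|=9
Step 14: on WHITE (4,6): turn R to N, flip to black, move to (3,6). |black|=10
Step 15: on BLACK (3,6): turn L to W, flip to white, move to (3,5). |black|=9
Step 16: on BLACK (3,5): turn L to S, flip to white, move to (4,5). |black|=8
Step 17: on BLACK (4,5): turn L to E, flip to white, move to (4,6). |black|=7
Step 18: on BLACK (4,6): turn L to N, flip to white, move to (3,6). |black|=6
Step 19: on WHITE (3,6): turn R to E, flip to black, move to (3,7). |black|=7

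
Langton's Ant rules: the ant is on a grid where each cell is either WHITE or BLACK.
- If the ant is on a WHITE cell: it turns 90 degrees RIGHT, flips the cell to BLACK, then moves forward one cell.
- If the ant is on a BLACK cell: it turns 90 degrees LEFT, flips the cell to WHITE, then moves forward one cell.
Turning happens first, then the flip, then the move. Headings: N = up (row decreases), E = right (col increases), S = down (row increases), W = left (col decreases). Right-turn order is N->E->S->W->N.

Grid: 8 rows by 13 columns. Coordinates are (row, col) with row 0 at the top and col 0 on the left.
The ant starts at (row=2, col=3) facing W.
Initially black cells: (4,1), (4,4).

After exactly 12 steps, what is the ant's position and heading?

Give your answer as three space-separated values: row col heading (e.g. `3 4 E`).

Answer: 4 5 E

Derivation:
Step 1: on WHITE (2,3): turn R to N, flip to black, move to (1,3). |black|=3
Step 2: on WHITE (1,3): turn R to E, flip to black, move to (1,4). |black|=4
Step 3: on WHITE (1,4): turn R to S, flip to black, move to (2,4). |black|=5
Step 4: on WHITE (2,4): turn R to W, flip to black, move to (2,3). |black|=6
Step 5: on BLACK (2,3): turn L to S, flip to white, move to (3,3). |black|=5
Step 6: on WHITE (3,3): turn R to W, flip to black, move to (3,2). |black|=6
Step 7: on WHITE (3,2): turn R to N, flip to black, move to (2,2). |black|=7
Step 8: on WHITE (2,2): turn R to E, flip to black, move to (2,3). |black|=8
Step 9: on WHITE (2,3): turn R to S, flip to black, move to (3,3). |black|=9
Step 10: on BLACK (3,3): turn L to E, flip to white, move to (3,4). |black|=8
Step 11: on WHITE (3,4): turn R to S, flip to black, move to (4,4). |black|=9
Step 12: on BLACK (4,4): turn L to E, flip to white, move to (4,5). |black|=8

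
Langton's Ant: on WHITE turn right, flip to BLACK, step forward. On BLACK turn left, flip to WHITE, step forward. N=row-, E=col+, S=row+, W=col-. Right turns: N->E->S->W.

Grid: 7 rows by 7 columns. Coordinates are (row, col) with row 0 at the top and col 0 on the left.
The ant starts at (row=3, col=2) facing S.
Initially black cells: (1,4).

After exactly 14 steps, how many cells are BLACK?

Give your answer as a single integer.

Answer: 11

Derivation:
Step 1: on WHITE (3,2): turn R to W, flip to black, move to (3,1). |black|=2
Step 2: on WHITE (3,1): turn R to N, flip to black, move to (2,1). |black|=3
Step 3: on WHITE (2,1): turn R to E, flip to black, move to (2,2). |black|=4
Step 4: on WHITE (2,2): turn R to S, flip to black, move to (3,2). |black|=5
Step 5: on BLACK (3,2): turn L to E, flip to white, move to (3,3). |black|=4
Step 6: on WHITE (3,3): turn R to S, flip to black, move to (4,3). |black|=5
Step 7: on WHITE (4,3): turn R to W, flip to black, move to (4,2). |black|=6
Step 8: on WHITE (4,2): turn R to N, flip to black, move to (3,2). |black|=7
Step 9: on WHITE (3,2): turn R to E, flip to black, move to (3,3). |black|=8
Step 10: on BLACK (3,3): turn L to N, flip to white, move to (2,3). |black|=7
Step 11: on WHITE (2,3): turn R to E, flip to black, move to (2,4). |black|=8
Step 12: on WHITE (2,4): turn R to S, flip to black, move to (3,4). |black|=9
Step 13: on WHITE (3,4): turn R to W, flip to black, move to (3,3). |black|=10
Step 14: on WHITE (3,3): turn R to N, flip to black, move to (2,3). |black|=11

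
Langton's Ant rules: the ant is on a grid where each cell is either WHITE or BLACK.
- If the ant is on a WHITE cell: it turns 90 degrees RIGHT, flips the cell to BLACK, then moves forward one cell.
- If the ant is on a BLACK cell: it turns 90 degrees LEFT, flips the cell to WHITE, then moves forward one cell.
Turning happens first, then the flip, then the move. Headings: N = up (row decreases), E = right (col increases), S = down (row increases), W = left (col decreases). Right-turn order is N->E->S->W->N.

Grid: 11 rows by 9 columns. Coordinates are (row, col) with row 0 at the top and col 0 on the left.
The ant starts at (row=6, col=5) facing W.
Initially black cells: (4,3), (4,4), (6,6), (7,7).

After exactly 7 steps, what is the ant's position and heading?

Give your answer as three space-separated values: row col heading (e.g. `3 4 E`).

Step 1: on WHITE (6,5): turn R to N, flip to black, move to (5,5). |black|=5
Step 2: on WHITE (5,5): turn R to E, flip to black, move to (5,6). |black|=6
Step 3: on WHITE (5,6): turn R to S, flip to black, move to (6,6). |black|=7
Step 4: on BLACK (6,6): turn L to E, flip to white, move to (6,7). |black|=6
Step 5: on WHITE (6,7): turn R to S, flip to black, move to (7,7). |black|=7
Step 6: on BLACK (7,7): turn L to E, flip to white, move to (7,8). |black|=6
Step 7: on WHITE (7,8): turn R to S, flip to black, move to (8,8). |black|=7

Answer: 8 8 S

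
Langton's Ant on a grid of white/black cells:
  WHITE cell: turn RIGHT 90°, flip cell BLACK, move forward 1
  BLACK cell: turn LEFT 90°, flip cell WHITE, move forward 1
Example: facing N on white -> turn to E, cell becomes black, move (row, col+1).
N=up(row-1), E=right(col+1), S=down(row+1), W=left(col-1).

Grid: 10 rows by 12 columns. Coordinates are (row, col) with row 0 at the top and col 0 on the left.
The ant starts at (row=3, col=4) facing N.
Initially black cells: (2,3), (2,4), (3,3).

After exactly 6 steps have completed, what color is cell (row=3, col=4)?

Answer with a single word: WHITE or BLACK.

Step 1: on WHITE (3,4): turn R to E, flip to black, move to (3,5). |black|=4
Step 2: on WHITE (3,5): turn R to S, flip to black, move to (4,5). |black|=5
Step 3: on WHITE (4,5): turn R to W, flip to black, move to (4,4). |black|=6
Step 4: on WHITE (4,4): turn R to N, flip to black, move to (3,4). |black|=7
Step 5: on BLACK (3,4): turn L to W, flip to white, move to (3,3). |black|=6
Step 6: on BLACK (3,3): turn L to S, flip to white, move to (4,3). |black|=5

Answer: WHITE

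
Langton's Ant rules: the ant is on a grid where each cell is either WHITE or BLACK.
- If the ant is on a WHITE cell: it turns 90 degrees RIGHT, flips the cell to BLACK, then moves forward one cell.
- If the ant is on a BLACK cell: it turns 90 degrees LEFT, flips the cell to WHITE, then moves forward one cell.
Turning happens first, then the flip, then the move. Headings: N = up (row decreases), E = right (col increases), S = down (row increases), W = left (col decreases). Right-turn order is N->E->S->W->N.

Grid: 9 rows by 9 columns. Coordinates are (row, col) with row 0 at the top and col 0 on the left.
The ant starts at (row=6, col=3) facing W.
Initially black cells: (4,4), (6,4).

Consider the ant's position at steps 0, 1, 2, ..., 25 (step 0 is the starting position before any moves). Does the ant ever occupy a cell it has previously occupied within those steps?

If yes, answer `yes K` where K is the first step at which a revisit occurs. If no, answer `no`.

Answer: yes 7

Derivation:
Step 1: on WHITE (6,3): turn R to N, flip to black, move to (5,3). |black|=3 — new cell
Step 2: on WHITE (5,3): turn R to E, flip to black, move to (5,4). |black|=4 — new cell
Step 3: on WHITE (5,4): turn R to S, flip to black, move to (6,4). |black|=5 — new cell
Step 4: on BLACK (6,4): turn L to E, flip to white, move to (6,5). |black|=4 — new cell
Step 5: on WHITE (6,5): turn R to S, flip to black, move to (7,5). |black|=5 — new cell
Step 6: on WHITE (7,5): turn R to W, flip to black, move to (7,4). |black|=6 — new cell
Step 7: on WHITE (7,4): turn R to N, flip to black, move to (6,4). |black|=7 — REVISIT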